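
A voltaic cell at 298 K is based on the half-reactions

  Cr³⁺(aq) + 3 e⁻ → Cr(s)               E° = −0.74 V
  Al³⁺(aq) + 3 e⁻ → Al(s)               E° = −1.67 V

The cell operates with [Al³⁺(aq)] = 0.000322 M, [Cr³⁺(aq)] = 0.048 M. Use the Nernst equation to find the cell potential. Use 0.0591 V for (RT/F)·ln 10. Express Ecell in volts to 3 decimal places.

Since E°(Cr³⁺/Cr) > E°(Al³⁺/Al), Cr³⁺/Cr serves as the cathode.
The standard potential is −0.74 − (−1.67) = +0.93 V and the balanced reaction transfers n = 3 electrons.
For the overall reaction Cr³⁺(aq) + Al(s) → Cr(s) + Al³⁺(aq), Q = [Al³⁺(aq)] / [Cr³⁺(aq)] = 0.00671, giving log Q = −2.173.
Applying E = E° − (RT ln10/nF)·log Q gives +0.93 − (0.0591/3)(−2.173) = +0.973 V.

+0.973 V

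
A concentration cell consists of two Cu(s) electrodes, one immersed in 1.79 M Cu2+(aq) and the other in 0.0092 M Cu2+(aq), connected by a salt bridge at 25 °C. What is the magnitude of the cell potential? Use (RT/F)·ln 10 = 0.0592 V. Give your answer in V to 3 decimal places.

0.068 V

For a concentration cell E°cell = 0, since both electrodes use the same couple.
The compartment with the higher Cu2+(aq) concentration (1.79 M) acts as the cathode; ions are reduced there and produced at the dilute (0.0092 M) anode.
With n = 2, Ecell = −(0.0592/2)·log([dilute]/[conc]) = −(0.0592/2)·log(0.0092/1.79) = +0.068 V.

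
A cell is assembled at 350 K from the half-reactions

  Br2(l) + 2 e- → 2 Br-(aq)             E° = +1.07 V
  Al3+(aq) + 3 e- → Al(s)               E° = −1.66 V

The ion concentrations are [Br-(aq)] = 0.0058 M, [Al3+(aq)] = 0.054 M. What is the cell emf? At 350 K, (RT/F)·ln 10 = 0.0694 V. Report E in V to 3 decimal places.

Since E°(Br₂/Br⁻) > E°(Al³⁺/Al), Br₂/Br⁻ serves as the cathode.
E°cell = +1.07 − (−1.66) = +2.73 V, with n = 6 electrons transferred.
Balancing gives 3 Br2(l) + 2 Al(s) → 6 Br-(aq) + 2 Al3+(aq); hence Q = [Br-(aq)]^6·[Al3+(aq)]^2 = 1.11×10^−16 (log Q = −15.955).
Applying E = E° − (RT ln10/nF)·log Q gives +2.73 − (0.0694/6)(−15.955) = +2.915 V.

+2.915 V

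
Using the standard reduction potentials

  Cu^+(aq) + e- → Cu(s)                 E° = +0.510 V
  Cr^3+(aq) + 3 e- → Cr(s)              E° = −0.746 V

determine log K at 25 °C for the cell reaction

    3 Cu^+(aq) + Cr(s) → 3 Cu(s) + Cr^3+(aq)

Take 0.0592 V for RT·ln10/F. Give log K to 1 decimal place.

log K = 63.6

The Cu⁺/Cu couple is reduced (cathode); E°cell = +0.510 − (−0.746) = +1.256 V with n = 3.
At equilibrium E = 0, so log K = nE°cell / 0.0592 = (3)(+1.256) / 0.0592 = 63.6.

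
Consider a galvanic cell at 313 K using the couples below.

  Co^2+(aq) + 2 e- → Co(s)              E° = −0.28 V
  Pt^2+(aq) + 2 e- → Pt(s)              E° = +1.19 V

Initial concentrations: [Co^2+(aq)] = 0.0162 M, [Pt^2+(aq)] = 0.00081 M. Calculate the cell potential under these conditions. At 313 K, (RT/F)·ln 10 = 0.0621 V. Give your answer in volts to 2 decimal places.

+1.43 V

Since E°(Pt²⁺/Pt) > E°(Co²⁺/Co), Pt²⁺/Pt serves as the cathode.
E°cell = E°cat − E°an = +1.19 − (−0.28) = +1.47 V; n = 2.
The balanced reaction is Pt^2+(aq) + Co(s) → Pt(s) + Co^2+(aq), so Q = [Co^2+(aq)] / [Pt^2+(aq)] = 20 and log Q = 1.301.
E = E° − (0.0621/n)·log Q = +1.47 − (0.0621/2)(1.301) = +1.43 V.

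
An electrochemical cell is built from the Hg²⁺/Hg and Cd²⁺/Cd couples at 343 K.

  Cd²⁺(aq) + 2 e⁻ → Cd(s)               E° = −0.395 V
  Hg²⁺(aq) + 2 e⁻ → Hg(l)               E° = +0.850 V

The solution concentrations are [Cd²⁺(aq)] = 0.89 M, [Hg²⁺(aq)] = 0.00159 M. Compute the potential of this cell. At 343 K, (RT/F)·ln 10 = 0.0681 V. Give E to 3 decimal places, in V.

The Hg²⁺/Hg couple has the more positive E°, so it is the cathode; Cd²⁺/Cd is the anode.
E°cell = E°cat − E°an = +0.850 − (−0.395) = +1.245 V; n = 2.
The balanced reaction is Hg²⁺(aq) + Cd(s) → Hg(l) + Cd²⁺(aq), so Q = [Cd²⁺(aq)] / [Hg²⁺(aq)] = 560 and log Q = 2.748.
Applying E = E° − (RT ln10/nF)·log Q gives +1.245 − (0.0681/2)(2.748) = +1.151 V.

+1.151 V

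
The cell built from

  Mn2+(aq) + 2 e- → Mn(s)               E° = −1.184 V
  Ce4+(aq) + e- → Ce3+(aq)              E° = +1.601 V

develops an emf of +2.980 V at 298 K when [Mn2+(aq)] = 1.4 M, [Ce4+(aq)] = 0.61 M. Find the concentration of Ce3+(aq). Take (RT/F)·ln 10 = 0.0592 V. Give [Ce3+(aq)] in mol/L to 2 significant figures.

0.00026 M

With Ce⁴⁺/Ce³⁺ at the cathode and Mn²⁺/Mn at the anode, E°cell = +1.601 − (−1.184) = +2.785 V (n = 2).
From the Nernst equation, log Q = n(E° − E)/0.0592 = 2·(+2.785 − (+2.980))/0.0592 = −6.588.
Balancing electrons gives 2 Ce4+(aq) + Mn(s) → 2 Ce3+(aq) + Mn2+(aq); thus Q = ([Ce3+(aq)]^2·[Mn2+(aq)]) / [Ce4+(aq)]^2.
Solving for the unknown gives log [Ce3+(aq)] = −3.582, so [Ce3+(aq)] ≈ 0.00026 M.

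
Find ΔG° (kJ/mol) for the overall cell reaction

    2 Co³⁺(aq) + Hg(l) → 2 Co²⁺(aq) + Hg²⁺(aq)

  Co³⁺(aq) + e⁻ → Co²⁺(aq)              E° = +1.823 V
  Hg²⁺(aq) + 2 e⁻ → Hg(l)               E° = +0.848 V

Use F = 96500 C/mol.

−188 kJ/mol

In the reaction as written Co³⁺(aq) is reduced, so the Co³⁺/Co²⁺ couple is the cathode and Hg²⁺/Hg is the anode.
E°cell = +1.823 − (+0.848) = +0.975 V; balancing electrons gives n = 2.
ΔG° = −nFE°cell = −(2)(96500)(+0.975) J/mol = −188 kJ/mol.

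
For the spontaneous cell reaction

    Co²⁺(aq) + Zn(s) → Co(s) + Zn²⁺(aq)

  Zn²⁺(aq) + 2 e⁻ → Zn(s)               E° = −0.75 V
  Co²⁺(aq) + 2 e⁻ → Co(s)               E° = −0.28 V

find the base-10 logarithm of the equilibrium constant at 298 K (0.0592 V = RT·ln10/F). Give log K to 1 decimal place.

The Co²⁺/Co couple is reduced (cathode); E°cell = −0.28 − (−0.75) = +0.47 V with n = 2.
At equilibrium E = 0, so log K = nE°cell / 0.0592 = (2)(+0.47) / 0.0592 = 15.9.

log K = 15.9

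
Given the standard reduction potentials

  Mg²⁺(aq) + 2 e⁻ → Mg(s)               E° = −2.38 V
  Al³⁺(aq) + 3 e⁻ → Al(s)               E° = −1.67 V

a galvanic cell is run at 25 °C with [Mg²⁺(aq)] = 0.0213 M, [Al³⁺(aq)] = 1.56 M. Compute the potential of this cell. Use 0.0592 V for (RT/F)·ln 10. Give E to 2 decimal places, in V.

+0.76 V

Since E°(Al³⁺/Al) > E°(Mg²⁺/Mg), Al³⁺/Al serves as the cathode.
The standard potential is −1.67 − (−2.38) = +0.71 V and the balanced reaction transfers n = 6 electrons.
Balancing gives 2 Al³⁺(aq) + 3 Mg(s) → 2 Al(s) + 3 Mg²⁺(aq); hence Q = [Mg²⁺(aq)]^3 / [Al³⁺(aq)]^2 = 3.97×10^−6 (log Q = −5.401).
E = E° − (0.0592/n)·log Q = +0.71 − (0.0592/6)(−5.401) = +0.76 V.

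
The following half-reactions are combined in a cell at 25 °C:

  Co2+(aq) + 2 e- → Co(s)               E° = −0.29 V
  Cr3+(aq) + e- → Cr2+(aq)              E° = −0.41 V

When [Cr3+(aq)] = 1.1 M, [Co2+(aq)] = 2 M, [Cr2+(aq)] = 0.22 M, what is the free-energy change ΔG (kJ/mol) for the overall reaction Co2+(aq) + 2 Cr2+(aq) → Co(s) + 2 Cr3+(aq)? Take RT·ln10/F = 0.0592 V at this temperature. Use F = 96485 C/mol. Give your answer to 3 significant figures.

The standard cell potential is −0.29 − (−0.41) = +0.12 V, with n = 2 electrons in the balanced equation.
Q = [Cr3+(aq)]^2 / ([Co2+(aq)]·[Cr2+(aq)]^2) = 12.5, so log Q = 1.097 and E = +0.12 − (0.0592/2)(1.097) = +0.0875 V.
ΔG = −nFE = −(2)(96485)(+0.0875) J/mol = −16.9 kJ/mol.

−16.9 kJ/mol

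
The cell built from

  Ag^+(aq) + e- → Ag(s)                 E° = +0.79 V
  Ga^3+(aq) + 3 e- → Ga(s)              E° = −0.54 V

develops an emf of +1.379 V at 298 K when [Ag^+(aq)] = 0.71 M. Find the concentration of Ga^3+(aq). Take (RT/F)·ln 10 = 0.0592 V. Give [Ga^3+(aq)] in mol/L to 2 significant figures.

The Ag⁺/Ag couple has the larger reduction potential, so it is the cathode: E°cell = +0.79 − (−0.54) = +1.33 V and n = 3.
Rearranging E = E° − (0.0592/n)·log Q gives log Q = 3(+1.33 − (+1.379))/0.0592 = −2.483.
The balanced reaction is 3 Ag^+(aq) + Ga(s) → 3 Ag(s) + Ga^3+(aq), so Q = [Ga^3+(aq)] / [Ag^+(aq)]^3.
Solving for the unknown gives log [Ga^3+(aq)] = −2.929, so [Ga^3+(aq)] ≈ 0.0012 M.

0.0012 M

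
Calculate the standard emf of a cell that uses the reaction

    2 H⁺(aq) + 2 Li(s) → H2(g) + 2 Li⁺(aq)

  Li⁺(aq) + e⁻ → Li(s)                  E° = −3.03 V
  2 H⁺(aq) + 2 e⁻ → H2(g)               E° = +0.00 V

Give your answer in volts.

In the reaction as written, H⁺(aq) is reduced (cathode) and Li⁺(aq) is produced by oxidation at the anode.
E°cell = E°(cathode) − E°(anode) = +0.00 − (−3.03) = +3.03 V.
The positive value indicates the reaction is spontaneous as written.

+3.03 V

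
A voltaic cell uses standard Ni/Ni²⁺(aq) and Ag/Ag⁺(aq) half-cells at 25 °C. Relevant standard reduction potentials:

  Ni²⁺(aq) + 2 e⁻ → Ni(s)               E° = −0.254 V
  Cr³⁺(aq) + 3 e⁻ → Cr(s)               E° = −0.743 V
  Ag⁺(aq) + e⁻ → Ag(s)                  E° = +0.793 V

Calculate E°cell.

Of the two couples in this cell, the one with the more positive reduction potential is reduced at the cathode: here that is Ag⁺/Ag (+0.793 V); Ni²⁺/Ni (−0.254 V) is the anode.
E°cell = E°(cathode) − E°(anode) = +0.793 − (−0.254) = +1.047 V.

+1.047 V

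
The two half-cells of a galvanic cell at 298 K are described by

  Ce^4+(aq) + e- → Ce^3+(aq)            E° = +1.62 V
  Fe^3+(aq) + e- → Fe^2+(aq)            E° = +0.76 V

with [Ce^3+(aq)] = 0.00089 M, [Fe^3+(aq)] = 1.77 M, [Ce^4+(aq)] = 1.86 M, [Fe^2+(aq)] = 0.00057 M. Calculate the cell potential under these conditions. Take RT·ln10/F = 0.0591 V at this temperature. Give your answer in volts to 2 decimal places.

Ce⁴⁺/Ce³⁺ is reduced (cathode, E° = +1.62 V) and Fe³⁺/Fe²⁺ is oxidized (anode).
The standard potential is +1.62 − (+0.76) = +0.86 V and the balanced reaction transfers n = 1 electron.
The balanced reaction is Ce^4+(aq) + Fe^2+(aq) → Ce^3+(aq) + Fe^3+(aq), so Q = ([Ce^3+(aq)]·[Fe^3+(aq)]) / ([Ce^4+(aq)]·[Fe^2+(aq)]) = 1.49 and log Q = 0.172.
Applying E = E° − (RT ln10/nF)·log Q gives +0.86 − (0.0591/1)(0.172) = +0.85 V.

+0.85 V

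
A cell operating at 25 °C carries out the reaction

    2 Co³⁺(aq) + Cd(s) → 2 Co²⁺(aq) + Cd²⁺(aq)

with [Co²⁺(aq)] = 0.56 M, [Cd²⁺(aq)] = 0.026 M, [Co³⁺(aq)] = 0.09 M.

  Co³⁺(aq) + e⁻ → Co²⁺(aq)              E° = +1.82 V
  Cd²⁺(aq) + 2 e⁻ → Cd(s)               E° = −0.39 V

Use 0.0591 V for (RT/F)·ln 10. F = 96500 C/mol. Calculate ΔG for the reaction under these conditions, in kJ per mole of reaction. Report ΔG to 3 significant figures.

With Co³⁺/Co²⁺ reduced at the cathode, E°cell = +1.82 − (−0.39) = +2.21 V and n = 2.
Q = ([Co²⁺(aq)]^2·[Cd²⁺(aq)]) / [Co³⁺(aq)]^2 = 1.01, so log Q = 0.003 and E = +2.21 − (0.0591/2)(0.003) = +2.2099 V.
ΔG = −nFE = −(2)(96500)(+2.2099) J/mol = −427 kJ/mol.

−427 kJ/mol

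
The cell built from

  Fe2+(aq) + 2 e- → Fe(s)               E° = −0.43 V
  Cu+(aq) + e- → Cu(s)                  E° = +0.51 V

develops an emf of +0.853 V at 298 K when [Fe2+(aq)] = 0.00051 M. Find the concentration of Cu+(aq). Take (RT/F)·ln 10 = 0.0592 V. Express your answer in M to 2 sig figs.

The Cu⁺/Cu couple has the larger reduction potential, so it is the cathode: E°cell = +0.51 − (−0.43) = +0.94 V and n = 2.
Since E = E° − (0.0592/n)·log Q, log Q = n(E° − E)/0.0592 = 2.939.
Balancing electrons gives 2 Cu+(aq) + Fe(s) → 2 Cu(s) + Fe2+(aq); thus Q = [Fe2+(aq)] / [Cu+(aq)]^2.
Solving for the unknown gives log [Cu+(aq)] = −3.116, so [Cu+(aq)] ≈ 0.00077 M.

0.00077 M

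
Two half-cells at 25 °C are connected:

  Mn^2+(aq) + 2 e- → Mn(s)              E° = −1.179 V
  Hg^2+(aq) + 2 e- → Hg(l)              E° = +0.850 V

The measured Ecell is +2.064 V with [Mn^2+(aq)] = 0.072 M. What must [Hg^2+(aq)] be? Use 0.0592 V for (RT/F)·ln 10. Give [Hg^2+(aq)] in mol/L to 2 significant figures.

The Hg²⁺/Hg couple has the larger reduction potential, so it is the cathode: E°cell = +0.850 − (−1.179) = +2.029 V and n = 2.
Rearranging E = E° − (0.0592/n)·log Q gives log Q = 2(+2.029 − (+2.064))/0.0592 = −1.182.
The balanced reaction is Hg^2+(aq) + Mn(s) → Hg(l) + Mn^2+(aq), so Q = [Mn^2+(aq)] / [Hg^2+(aq)].
Substituting the known concentrations and solving, log [Hg^2+(aq)] = 0.039 and [Hg^2+(aq)] = 1.1 M.

1.1 M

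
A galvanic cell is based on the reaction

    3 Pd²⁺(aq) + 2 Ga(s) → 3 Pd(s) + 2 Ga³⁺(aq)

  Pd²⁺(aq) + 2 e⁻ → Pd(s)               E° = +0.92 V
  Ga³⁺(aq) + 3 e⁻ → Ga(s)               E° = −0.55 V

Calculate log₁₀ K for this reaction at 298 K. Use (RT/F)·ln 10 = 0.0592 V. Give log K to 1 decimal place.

log K = 149.0

The Pd²⁺/Pd couple is reduced (cathode); E°cell = +0.92 − (−0.55) = +1.47 V with n = 6.
At equilibrium E = 0, so log K = nE°cell / 0.0592 = (6)(+1.47) / 0.0592 = 149.0.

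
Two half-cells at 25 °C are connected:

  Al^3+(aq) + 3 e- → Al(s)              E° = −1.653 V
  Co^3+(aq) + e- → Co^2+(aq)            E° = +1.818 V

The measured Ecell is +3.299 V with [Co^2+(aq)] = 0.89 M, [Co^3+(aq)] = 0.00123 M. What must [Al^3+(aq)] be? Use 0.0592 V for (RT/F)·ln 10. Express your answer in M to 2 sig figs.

With Co³⁺/Co²⁺ at the cathode and Al³⁺/Al at the anode, E°cell = +1.818 − (−1.653) = +3.471 V (n = 3).
Rearranging E = E° − (0.0592/n)·log Q gives log Q = 3(+3.471 − (+3.299))/0.0592 = 8.716.
The balanced reaction is 3 Co^3+(aq) + Al(s) → 3 Co^2+(aq) + Al^3+(aq), so Q = ([Co^2+(aq)]^3·[Al^3+(aq)]) / [Co^3+(aq)]^3.
Isolating [Al^3+(aq)] in Q = 10^{8.716} yields log [Al^3+(aq)] = 0.138, i.e. 1.4 M.

1.4 M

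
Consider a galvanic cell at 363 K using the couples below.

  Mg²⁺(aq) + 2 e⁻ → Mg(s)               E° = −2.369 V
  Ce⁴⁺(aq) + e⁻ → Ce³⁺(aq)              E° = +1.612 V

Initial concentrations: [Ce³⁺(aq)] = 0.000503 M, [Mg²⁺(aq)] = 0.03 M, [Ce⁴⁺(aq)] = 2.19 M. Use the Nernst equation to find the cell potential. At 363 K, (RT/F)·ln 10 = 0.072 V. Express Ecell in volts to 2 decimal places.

+4.30 V

Since E°(Ce⁴⁺/Ce³⁺) > E°(Mg²⁺/Mg), Ce⁴⁺/Ce³⁺ serves as the cathode.
E°cell = E°cat − E°an = +1.612 − (−2.369) = +3.981 V; n = 2.
Balancing gives 2 Ce⁴⁺(aq) + Mg(s) → 2 Ce³⁺(aq) + Mg²⁺(aq); hence Q = ([Ce³⁺(aq)]^2·[Mg²⁺(aq)]) / [Ce⁴⁺(aq)]^2 = 1.58×10^−9 (log Q = −8.801).
E = E° − (0.072/n)·log Q = +3.981 − (0.072/2)(−8.801) = +4.30 V.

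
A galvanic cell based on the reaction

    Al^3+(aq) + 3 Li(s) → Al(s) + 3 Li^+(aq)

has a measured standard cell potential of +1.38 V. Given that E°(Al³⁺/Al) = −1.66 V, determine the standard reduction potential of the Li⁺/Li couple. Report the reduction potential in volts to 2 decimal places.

−3.04 V

In the reaction as written the Al³⁺/Al couple is reduced (cathode) and Li⁺/Li is oxidized (anode), so E°cell = E°(Al³⁺/Al) − E°(Li⁺/Li).
E°(Li⁺/Li) = E°(cathode) − E°cell = −1.66 − (+1.38) = −3.04 V.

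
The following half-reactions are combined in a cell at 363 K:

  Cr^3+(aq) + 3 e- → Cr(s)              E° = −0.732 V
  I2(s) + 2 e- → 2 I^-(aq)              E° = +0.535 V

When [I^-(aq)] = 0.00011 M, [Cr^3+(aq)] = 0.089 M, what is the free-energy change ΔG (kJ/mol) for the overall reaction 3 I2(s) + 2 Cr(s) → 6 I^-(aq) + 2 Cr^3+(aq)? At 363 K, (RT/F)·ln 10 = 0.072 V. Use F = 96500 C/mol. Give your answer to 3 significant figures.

−913 kJ/mol

The standard cell potential is +0.535 − (−0.732) = +1.267 V, with n = 6 electrons in the balanced equation.
Q = [I^-(aq)]^6·[Cr^3+(aq)]^2 = 1.4×10^−26, so log Q = −25.853 and E = +1.267 − (0.072/6)(−25.853) = +1.5772 V.
ΔG = −nFE = −(6)(96500)(+1.5772) J/mol = −913 kJ/mol.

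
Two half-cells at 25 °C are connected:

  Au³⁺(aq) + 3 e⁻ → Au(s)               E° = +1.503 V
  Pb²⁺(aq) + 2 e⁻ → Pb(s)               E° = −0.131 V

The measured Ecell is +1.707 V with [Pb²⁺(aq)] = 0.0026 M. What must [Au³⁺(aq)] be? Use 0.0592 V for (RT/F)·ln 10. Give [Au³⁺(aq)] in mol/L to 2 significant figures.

The Au³⁺/Au couple has the larger reduction potential, so it is the cathode: E°cell = +1.503 − (−0.131) = +1.634 V and n = 6.
Since E = E° − (0.0592/n)·log Q, log Q = n(E° − E)/0.0592 = −7.399.
Balancing electrons gives 2 Au³⁺(aq) + 3 Pb(s) → 2 Au(s) + 3 Pb²⁺(aq); thus Q = [Pb²⁺(aq)]^3 / [Au³⁺(aq)]^2.
Solving for the unknown gives log [Au³⁺(aq)] = −0.178, so [Au³⁺(aq)] ≈ 0.66 M.

0.66 M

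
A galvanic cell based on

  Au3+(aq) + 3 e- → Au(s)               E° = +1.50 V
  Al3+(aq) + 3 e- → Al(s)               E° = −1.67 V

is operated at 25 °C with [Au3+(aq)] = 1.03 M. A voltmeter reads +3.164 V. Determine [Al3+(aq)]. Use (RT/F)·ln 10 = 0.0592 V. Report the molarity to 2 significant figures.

Au³⁺/Au is the cathode (higher E°); E°cell = +1.50 − (−1.67) = +3.17 V with n = 3.
Since E = E° − (0.0592/n)·log Q, log Q = n(E° − E)/0.0592 = 0.304.
For Au3+(aq) + Al(s) → Au(s) + Al3+(aq), the reaction quotient is Q = [Al3+(aq)] / [Au3+(aq)].
Solving for the unknown gives log [Al3+(aq)] = 0.317, so [Al3+(aq)] ≈ 2.1 M.

2.1 M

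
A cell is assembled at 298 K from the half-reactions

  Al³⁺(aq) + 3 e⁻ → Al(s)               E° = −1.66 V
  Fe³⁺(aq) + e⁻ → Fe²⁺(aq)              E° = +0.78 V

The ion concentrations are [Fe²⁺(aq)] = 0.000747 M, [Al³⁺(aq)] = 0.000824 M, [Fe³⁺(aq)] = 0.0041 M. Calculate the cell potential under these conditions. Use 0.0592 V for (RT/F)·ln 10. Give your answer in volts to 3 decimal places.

+2.545 V

The Fe³⁺/Fe²⁺ couple has the more positive E°, so it is the cathode; Al³⁺/Al is the anode.
The standard potential is +0.78 − (−1.66) = +2.44 V and the balanced reaction transfers n = 3 electrons.
The balanced reaction is 3 Fe³⁺(aq) + Al(s) → 3 Fe²⁺(aq) + Al³⁺(aq), so Q = ([Fe²⁺(aq)]^3·[Al³⁺(aq)]) / [Fe³⁺(aq)]^3 = 4.98×10^−6 and log Q = −5.302.
Applying E = E° − (RT ln10/nF)·log Q gives +2.44 − (0.0592/3)(−5.302) = +2.545 V.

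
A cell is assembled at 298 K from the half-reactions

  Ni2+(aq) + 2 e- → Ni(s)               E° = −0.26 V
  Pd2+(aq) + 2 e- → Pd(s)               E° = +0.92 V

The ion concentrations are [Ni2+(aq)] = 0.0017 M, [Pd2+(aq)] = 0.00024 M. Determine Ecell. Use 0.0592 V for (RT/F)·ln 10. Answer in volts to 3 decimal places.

+1.155 V

The Pd²⁺/Pd couple has the more positive E°, so it is the cathode; Ni²⁺/Ni is the anode.
The standard potential is +0.92 − (−0.26) = +1.18 V and the balanced reaction transfers n = 2 electrons.
For the overall reaction Pd2+(aq) + Ni(s) → Pd(s) + Ni2+(aq), Q = [Ni2+(aq)] / [Pd2+(aq)] = 7.08, giving log Q = 0.850.
By the Nernst equation, E = +1.18 − (0.0592/2)·(0.850) = +1.155 V.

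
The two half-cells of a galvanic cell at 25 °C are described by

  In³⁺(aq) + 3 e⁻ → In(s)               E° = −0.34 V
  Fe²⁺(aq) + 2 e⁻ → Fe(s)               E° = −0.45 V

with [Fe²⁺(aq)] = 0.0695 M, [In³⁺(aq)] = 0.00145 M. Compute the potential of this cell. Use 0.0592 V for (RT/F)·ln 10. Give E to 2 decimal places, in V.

In³⁺/In is reduced (cathode, E° = −0.34 V) and Fe²⁺/Fe is oxidized (anode).
E°cell = −0.34 − (−0.45) = +0.11 V, with n = 6 electrons transferred.
The balanced reaction is 2 In³⁺(aq) + 3 Fe(s) → 2 In(s) + 3 Fe²⁺(aq), so Q = [Fe²⁺(aq)]^3 / [In³⁺(aq)]^2 = 160 and log Q = 2.203.
E = E° − (0.0592/n)·log Q = +0.11 − (0.0592/6)(2.203) = +0.09 V.

+0.09 V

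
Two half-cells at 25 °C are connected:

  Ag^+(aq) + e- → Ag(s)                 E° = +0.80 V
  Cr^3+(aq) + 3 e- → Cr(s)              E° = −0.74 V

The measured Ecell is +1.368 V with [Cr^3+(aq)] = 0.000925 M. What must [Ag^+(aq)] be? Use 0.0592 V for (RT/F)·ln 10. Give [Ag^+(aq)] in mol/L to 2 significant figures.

Ag⁺/Ag is the cathode (higher E°); E°cell = +0.80 − (−0.74) = +1.54 V with n = 3.
Since E = E° − (0.0592/n)·log Q, log Q = n(E° − E)/0.0592 = 8.716.
The balanced reaction is 3 Ag^+(aq) + Cr(s) → 3 Ag(s) + Cr^3+(aq), so Q = [Cr^3+(aq)] / [Ag^+(aq)]^3.
Substituting the known concentrations and solving, log [Ag^+(aq)] = −3.917 and [Ag^+(aq)] = 0.00012 M.

0.00012 M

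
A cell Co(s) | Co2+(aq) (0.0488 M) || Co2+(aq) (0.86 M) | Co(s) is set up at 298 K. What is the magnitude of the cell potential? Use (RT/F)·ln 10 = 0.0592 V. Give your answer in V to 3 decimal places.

0.037 V

For a concentration cell E°cell = 0, since both electrodes use the same couple.
The compartment with the higher Co2+(aq) concentration (0.86 M) acts as the cathode; ions are reduced there and produced at the dilute (0.0488 M) anode.
With n = 2, Ecell = −(0.0592/2)·log([dilute]/[conc]) = −(0.0592/2)·log(0.0488/0.86) = +0.037 V.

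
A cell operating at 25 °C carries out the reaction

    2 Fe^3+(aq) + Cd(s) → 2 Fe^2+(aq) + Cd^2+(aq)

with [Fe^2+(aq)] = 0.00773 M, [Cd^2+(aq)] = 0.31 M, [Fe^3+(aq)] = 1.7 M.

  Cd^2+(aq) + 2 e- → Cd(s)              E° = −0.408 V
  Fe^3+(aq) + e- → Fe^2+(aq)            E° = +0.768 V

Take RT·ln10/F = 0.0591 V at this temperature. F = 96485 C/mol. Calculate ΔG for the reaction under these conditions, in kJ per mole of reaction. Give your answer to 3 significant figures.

−257 kJ/mol

E°cell = +0.768 − (−0.408) = +1.176 V; the balanced reaction transfers n = 2 electrons.
Q = ([Fe^2+(aq)]^2·[Cd^2+(aq)]) / [Fe^3+(aq)]^2 = 6.41×10^−6, so log Q = −5.193 and E = +1.176 − (0.0591/2)(−5.193) = +1.3295 V.
ΔG = −nFE = −(2)(96485)(+1.3295) J/mol = −257 kJ/mol.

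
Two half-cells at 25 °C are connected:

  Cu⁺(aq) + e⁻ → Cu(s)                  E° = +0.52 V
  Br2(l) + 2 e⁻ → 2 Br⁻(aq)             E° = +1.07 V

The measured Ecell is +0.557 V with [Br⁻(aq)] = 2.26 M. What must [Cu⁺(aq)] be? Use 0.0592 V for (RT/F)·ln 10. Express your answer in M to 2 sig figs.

With Br₂/Br⁻ at the cathode and Cu⁺/Cu at the anode, E°cell = +1.07 − (+0.52) = +0.55 V (n = 2).
Rearranging E = E° − (0.0592/n)·log Q gives log Q = 2(+0.55 − (+0.557))/0.0592 = −0.236.
Balancing electrons gives Br2(l) + 2 Cu(s) → 2 Br⁻(aq) + 2 Cu⁺(aq); thus Q = [Br⁻(aq)]^2·[Cu⁺(aq)]^2.
Solving for the unknown gives log [Cu⁺(aq)] = −0.472, so [Cu⁺(aq)] ≈ 0.34 M.

0.34 M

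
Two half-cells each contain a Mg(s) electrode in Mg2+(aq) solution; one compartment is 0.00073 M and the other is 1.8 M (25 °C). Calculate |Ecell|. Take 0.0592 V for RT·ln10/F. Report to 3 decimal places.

For a concentration cell E°cell = 0, since both electrodes use the same couple.
The compartment with the higher Mg2+(aq) concentration (1.8 M) acts as the cathode; ions are reduced there and produced at the dilute (0.00073 M) anode.
With n = 2, Ecell = −(0.0592/2)·log([dilute]/[conc]) = −(0.0592/2)·log(0.00073/1.8) = +0.100 V.

0.100 V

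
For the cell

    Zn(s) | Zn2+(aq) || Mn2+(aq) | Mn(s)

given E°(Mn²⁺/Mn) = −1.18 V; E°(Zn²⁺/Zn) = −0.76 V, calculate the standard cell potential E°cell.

By convention the left-hand electrode in cell notation is the anode (oxidation) and the right-hand electrode is the cathode (reduction).
E°cell = E°(right) − E°(left) = −1.18 − (−0.76) = −0.42 V.
The negative sign shows that, as written, the cell would require an external voltage to drive the reaction.

−0.42 V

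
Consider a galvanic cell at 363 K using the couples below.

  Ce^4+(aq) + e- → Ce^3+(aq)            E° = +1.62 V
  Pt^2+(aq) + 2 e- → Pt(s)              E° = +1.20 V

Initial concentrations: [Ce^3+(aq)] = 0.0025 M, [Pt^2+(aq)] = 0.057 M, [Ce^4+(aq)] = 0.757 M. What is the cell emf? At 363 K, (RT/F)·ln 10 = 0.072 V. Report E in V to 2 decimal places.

+0.64 V

Ce⁴⁺/Ce³⁺ is reduced (cathode, E° = +1.62 V) and Pt²⁺/Pt is oxidized (anode).
The standard potential is +1.62 − (+1.20) = +0.42 V and the balanced reaction transfers n = 2 electrons.
The balanced reaction is 2 Ce^4+(aq) + Pt(s) → 2 Ce^3+(aq) + Pt^2+(aq), so Q = ([Ce^3+(aq)]^2·[Pt^2+(aq)]) / [Ce^4+(aq)]^2 = 6.22×10^−7 and log Q = −6.206.
Applying E = E° − (RT ln10/nF)·log Q gives +0.42 − (0.072/2)(−6.206) = +0.64 V.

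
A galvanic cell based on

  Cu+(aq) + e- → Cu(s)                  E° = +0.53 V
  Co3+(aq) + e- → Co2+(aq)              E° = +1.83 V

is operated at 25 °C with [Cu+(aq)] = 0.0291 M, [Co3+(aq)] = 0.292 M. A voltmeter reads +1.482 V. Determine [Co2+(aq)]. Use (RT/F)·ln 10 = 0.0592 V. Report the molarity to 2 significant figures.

0.0085 M

The Co³⁺/Co²⁺ couple has the larger reduction potential, so it is the cathode: E°cell = +1.83 − (+0.53) = +1.30 V and n = 1.
From the Nernst equation, log Q = n(E° − E)/0.0592 = 1·(+1.30 − (+1.482))/0.0592 = −3.074.
Balancing electrons gives Co3+(aq) + Cu(s) → Co2+(aq) + Cu+(aq); thus Q = ([Co2+(aq)]·[Cu+(aq)]) / [Co3+(aq)].
Solving for the unknown gives log [Co2+(aq)] = −2.073, so [Co2+(aq)] ≈ 0.0085 M.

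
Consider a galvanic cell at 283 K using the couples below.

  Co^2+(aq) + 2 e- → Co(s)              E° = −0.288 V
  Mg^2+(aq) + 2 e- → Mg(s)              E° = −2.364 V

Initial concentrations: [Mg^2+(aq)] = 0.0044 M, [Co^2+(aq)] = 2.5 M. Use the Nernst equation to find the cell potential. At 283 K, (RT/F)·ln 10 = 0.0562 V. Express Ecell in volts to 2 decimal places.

+2.15 V

Co²⁺/Co is reduced (cathode, E° = −0.288 V) and Mg²⁺/Mg is oxidized (anode).
E°cell = −0.288 − (−2.364) = +2.076 V, with n = 2 electrons transferred.
The balanced reaction is Co^2+(aq) + Mg(s) → Co(s) + Mg^2+(aq), so Q = [Mg^2+(aq)] / [Co^2+(aq)] = 0.00176 and log Q = −2.754.
By the Nernst equation, E = +2.076 − (0.0562/2)·(−2.754) = +2.15 V.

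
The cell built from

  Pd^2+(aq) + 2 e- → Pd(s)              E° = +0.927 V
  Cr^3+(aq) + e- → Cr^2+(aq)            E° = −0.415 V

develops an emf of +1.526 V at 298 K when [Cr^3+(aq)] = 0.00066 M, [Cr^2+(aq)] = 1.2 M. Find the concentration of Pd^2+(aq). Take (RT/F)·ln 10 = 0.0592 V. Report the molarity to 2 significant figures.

0.50 M

The Pd²⁺/Pd couple has the larger reduction potential, so it is the cathode: E°cell = +0.927 − (−0.415) = +1.342 V and n = 2.
Since E = E° − (0.0592/n)·log Q, log Q = n(E° − E)/0.0592 = −6.216.
The balanced reaction is Pd^2+(aq) + 2 Cr^2+(aq) → Pd(s) + 2 Cr^3+(aq), so Q = [Cr^3+(aq)]^2 / ([Pd^2+(aq)]·[Cr^2+(aq)]^2).
Isolating [Pd^2+(aq)] in Q = 10^{−6.216} yields log [Pd^2+(aq)] = −0.303, i.e. 0.50 M.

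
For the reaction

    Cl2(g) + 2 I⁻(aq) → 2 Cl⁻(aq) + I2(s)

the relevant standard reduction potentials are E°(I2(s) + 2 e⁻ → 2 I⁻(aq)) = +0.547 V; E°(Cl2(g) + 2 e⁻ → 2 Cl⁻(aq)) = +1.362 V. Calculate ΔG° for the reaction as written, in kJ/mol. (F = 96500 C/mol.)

−157 kJ/mol

In the reaction as written Cl2(g) is reduced, so the Cl₂/Cl⁻ couple is the cathode and I₂/I⁻ is the anode.
E°cell = +1.362 − (+0.547) = +0.815 V; balancing electrons gives n = 2.
ΔG° = −nFE°cell = −(2)(96500)(+0.815) J/mol = −157 kJ/mol.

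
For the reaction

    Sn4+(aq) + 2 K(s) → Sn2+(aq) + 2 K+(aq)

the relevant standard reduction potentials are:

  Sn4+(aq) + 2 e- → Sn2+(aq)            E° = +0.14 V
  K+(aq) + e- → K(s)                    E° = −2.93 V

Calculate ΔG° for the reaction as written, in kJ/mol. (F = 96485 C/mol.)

In the reaction as written Sn4+(aq) is reduced, so the Sn⁴⁺/Sn²⁺ couple is the cathode and K⁺/K is the anode.
E°cell = +0.14 − (−2.93) = +3.07 V; balancing electrons gives n = 2.
ΔG° = −nFE°cell = −(2)(96485)(+3.07) J/mol = −592 kJ/mol.

−592 kJ/mol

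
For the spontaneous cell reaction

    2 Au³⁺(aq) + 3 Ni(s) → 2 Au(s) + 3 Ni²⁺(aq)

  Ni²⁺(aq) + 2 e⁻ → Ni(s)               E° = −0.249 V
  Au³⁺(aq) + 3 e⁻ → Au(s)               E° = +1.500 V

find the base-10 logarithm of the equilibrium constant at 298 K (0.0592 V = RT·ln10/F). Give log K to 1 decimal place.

The Au³⁺/Au couple is reduced (cathode); E°cell = +1.500 − (−0.249) = +1.749 V with n = 6.
At equilibrium E = 0, so log K = nE°cell / 0.0592 = (6)(+1.749) / 0.0592 = 177.3.

log K = 177.3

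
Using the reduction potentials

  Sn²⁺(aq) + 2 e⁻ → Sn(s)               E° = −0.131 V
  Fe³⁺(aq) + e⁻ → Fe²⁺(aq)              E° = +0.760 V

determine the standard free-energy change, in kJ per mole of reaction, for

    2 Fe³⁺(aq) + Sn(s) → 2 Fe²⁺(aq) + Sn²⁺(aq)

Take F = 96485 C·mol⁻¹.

In the reaction as written Fe³⁺(aq) is reduced, so the Fe³⁺/Fe²⁺ couple is the cathode and Sn²⁺/Sn is the anode.
E°cell = +0.760 − (−0.131) = +0.891 V; balancing electrons gives n = 2.
ΔG° = −nFE°cell = −(2)(96485)(+0.891) J/mol = −172 kJ/mol.

−172 kJ/mol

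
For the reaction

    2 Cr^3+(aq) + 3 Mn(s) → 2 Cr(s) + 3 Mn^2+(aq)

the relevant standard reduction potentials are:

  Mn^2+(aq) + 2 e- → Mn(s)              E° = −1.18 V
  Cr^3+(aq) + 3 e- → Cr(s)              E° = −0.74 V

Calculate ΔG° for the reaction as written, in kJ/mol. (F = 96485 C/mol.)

In the reaction as written Cr^3+(aq) is reduced, so the Cr³⁺/Cr couple is the cathode and Mn²⁺/Mn is the anode.
E°cell = −0.74 − (−1.18) = +0.44 V; balancing electrons gives n = 6.
ΔG° = −nFE°cell = −(6)(96485)(+0.44) J/mol = −255 kJ/mol.

−255 kJ/mol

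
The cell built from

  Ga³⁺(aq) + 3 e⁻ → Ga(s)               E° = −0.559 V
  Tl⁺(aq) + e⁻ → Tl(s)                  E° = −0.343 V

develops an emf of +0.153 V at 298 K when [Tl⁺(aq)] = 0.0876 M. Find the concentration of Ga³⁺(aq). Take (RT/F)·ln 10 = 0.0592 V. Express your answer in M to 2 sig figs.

1.0 M

The Tl⁺/Tl couple has the larger reduction potential, so it is the cathode: E°cell = −0.343 − (−0.559) = +0.216 V and n = 3.
From the Nernst equation, log Q = n(E° − E)/0.0592 = 3·(+0.216 − (+0.153))/0.0592 = 3.193.
For 3 Tl⁺(aq) + Ga(s) → 3 Tl(s) + Ga³⁺(aq), the reaction quotient is Q = [Ga³⁺(aq)] / [Tl⁺(aq)]^3.
Isolating [Ga³⁺(aq)] in Q = 10^{3.193} yields log [Ga³⁺(aq)] = 0.021, i.e. 1.0 M.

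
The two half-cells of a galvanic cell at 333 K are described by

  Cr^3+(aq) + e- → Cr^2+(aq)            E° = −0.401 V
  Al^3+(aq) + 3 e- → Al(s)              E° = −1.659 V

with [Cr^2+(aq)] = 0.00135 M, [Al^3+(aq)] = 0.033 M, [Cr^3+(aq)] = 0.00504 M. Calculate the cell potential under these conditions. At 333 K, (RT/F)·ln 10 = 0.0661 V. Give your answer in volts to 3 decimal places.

+1.328 V

Since E°(Cr³⁺/Cr²⁺) > E°(Al³⁺/Al), Cr³⁺/Cr²⁺ serves as the cathode.
E°cell = E°cat − E°an = −0.401 − (−1.659) = +1.258 V; n = 3.
For the overall reaction 3 Cr^3+(aq) + Al(s) → 3 Cr^2+(aq) + Al^3+(aq), Q = ([Cr^2+(aq)]^3·[Al^3+(aq)]) / [Cr^3+(aq)]^3 = 0.000634, giving log Q = −3.198.
By the Nernst equation, E = +1.258 − (0.0661/3)·(−3.198) = +1.328 V.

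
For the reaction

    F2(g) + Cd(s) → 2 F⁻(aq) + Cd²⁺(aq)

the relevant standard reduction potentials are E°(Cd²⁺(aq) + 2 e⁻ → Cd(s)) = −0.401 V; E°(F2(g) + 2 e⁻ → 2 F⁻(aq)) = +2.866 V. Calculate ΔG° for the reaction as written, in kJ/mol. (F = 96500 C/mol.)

−631 kJ/mol

In the reaction as written F2(g) is reduced, so the F₂/F⁻ couple is the cathode and Cd²⁺/Cd is the anode.
E°cell = +2.866 − (−0.401) = +3.267 V; balancing electrons gives n = 2.
ΔG° = −nFE°cell = −(2)(96500)(+3.267) J/mol = −631 kJ/mol.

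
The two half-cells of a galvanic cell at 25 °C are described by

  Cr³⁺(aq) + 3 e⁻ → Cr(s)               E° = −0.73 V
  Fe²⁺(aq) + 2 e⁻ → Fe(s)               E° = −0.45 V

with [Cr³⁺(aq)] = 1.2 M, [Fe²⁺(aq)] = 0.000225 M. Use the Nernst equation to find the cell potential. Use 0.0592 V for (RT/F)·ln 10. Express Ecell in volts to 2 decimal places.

+0.17 V

The Fe²⁺/Fe couple has the more positive E°, so it is the cathode; Cr³⁺/Cr is the anode.
E°cell = E°cat − E°an = −0.45 − (−0.73) = +0.28 V; n = 6.
The balanced reaction is 3 Fe²⁺(aq) + 2 Cr(s) → 3 Fe(s) + 2 Cr³⁺(aq), so Q = [Cr³⁺(aq)]^2 / [Fe²⁺(aq)]^3 = 1.26×10^11 and log Q = 11.102.
By the Nernst equation, E = +0.28 − (0.0592/6)·(11.102) = +0.17 V.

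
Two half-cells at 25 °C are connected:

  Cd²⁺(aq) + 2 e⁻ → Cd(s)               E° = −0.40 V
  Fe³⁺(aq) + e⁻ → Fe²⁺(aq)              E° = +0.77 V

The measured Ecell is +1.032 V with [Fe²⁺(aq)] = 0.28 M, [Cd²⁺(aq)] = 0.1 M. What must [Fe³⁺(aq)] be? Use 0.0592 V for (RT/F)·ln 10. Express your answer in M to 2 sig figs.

With Fe³⁺/Fe²⁺ at the cathode and Cd²⁺/Cd at the anode, E°cell = +0.77 − (−0.40) = +1.17 V (n = 2).
Rearranging E = E° − (0.0592/n)·log Q gives log Q = 2(+1.17 − (+1.032))/0.0592 = 4.662.
The balanced reaction is 2 Fe³⁺(aq) + Cd(s) → 2 Fe²⁺(aq) + Cd²⁺(aq), so Q = ([Fe²⁺(aq)]^2·[Cd²⁺(aq)]) / [Fe³⁺(aq)]^2.
Isolating [Fe³⁺(aq)] in Q = 10^{4.662} yields log [Fe³⁺(aq)] = −3.384, i.e. 0.00041 M.

0.00041 M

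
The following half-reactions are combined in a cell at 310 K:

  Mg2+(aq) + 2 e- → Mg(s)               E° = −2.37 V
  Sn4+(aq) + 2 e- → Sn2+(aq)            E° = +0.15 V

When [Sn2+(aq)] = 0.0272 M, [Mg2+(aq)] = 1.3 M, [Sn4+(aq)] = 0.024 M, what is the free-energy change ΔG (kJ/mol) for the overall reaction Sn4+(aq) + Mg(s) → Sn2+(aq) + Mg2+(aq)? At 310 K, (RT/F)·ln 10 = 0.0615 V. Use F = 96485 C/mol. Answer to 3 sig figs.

−485 kJ/mol

The standard cell potential is +0.15 − (−2.37) = +2.52 V, with n = 2 electrons in the balanced equation.
The reaction quotient is ([Sn2+(aq)]·[Mg2+(aq)]) / [Sn4+(aq)] = 1.47; by Nernst, E = +2.52 − (0.0615/2)(0.168) = +2.5148 V.
Then ΔG = −nFE = −2 × 96485 × +2.5148 J/mol = −485 kJ/mol.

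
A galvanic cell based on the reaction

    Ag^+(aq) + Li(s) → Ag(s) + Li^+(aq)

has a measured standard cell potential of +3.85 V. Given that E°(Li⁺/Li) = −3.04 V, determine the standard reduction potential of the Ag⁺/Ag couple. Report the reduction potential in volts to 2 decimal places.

In the reaction as written the Ag⁺/Ag couple is reduced (cathode) and Li⁺/Li is oxidized (anode), so E°cell = E°(Ag⁺/Ag) − E°(Li⁺/Li).
E°(Ag⁺/Ag) = E°cell + E°(anode) = +3.85 + (−3.04) = +0.81 V.

+0.81 V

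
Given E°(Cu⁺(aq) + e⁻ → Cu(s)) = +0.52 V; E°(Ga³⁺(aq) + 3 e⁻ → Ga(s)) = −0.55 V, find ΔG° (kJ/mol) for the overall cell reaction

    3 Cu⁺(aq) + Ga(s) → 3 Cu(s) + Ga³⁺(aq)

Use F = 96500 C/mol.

In the reaction as written Cu⁺(aq) is reduced, so the Cu⁺/Cu couple is the cathode and Ga³⁺/Ga is the anode.
E°cell = +0.52 − (−0.55) = +1.07 V; balancing electrons gives n = 3.
ΔG° = −nFE°cell = −(3)(96500)(+1.07) J/mol = −310 kJ/mol.

−310 kJ/mol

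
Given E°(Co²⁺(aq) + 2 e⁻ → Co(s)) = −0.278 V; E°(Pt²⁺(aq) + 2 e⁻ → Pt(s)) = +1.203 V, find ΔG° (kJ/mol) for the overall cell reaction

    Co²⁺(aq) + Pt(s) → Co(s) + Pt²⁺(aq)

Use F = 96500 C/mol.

+286 kJ/mol

In the reaction as written Co²⁺(aq) is reduced, so the Co²⁺/Co couple is the cathode and Pt²⁺/Pt is the anode.
E°cell = −0.278 − (+1.203) = −1.481 V; balancing electrons gives n = 2.
ΔG° = −nFE°cell = −(2)(96500)(−1.481) J/mol = +286 kJ/mol.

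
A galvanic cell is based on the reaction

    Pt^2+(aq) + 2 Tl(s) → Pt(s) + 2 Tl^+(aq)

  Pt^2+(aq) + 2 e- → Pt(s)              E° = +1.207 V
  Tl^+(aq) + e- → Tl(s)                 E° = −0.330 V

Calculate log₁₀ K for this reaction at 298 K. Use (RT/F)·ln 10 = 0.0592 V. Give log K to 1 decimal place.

log K = 51.9

The Pt²⁺/Pt couple is reduced (cathode); E°cell = +1.207 − (−0.330) = +1.537 V with n = 2.
At equilibrium E = 0, so log K = nE°cell / 0.0592 = (2)(+1.537) / 0.0592 = 51.9.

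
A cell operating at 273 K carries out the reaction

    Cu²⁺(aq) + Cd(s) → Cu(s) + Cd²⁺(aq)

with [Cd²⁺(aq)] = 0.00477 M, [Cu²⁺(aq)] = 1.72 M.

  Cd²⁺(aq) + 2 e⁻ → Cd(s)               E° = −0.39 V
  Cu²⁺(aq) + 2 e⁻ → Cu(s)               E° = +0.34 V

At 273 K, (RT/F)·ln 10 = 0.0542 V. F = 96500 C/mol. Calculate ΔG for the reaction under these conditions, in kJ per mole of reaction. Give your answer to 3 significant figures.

E°cell = +0.34 − (−0.39) = +0.73 V; the balanced reaction transfers n = 2 electrons.
Q = [Cd²⁺(aq)] / [Cu²⁺(aq)] = 0.00277, so log Q = −2.557 and E = +0.73 − (0.0542/2)(−2.557) = +0.7993 V.
Finally ΔG = −nFE = −(2)(96500 C/mol)(+0.7993 V) = −154 kJ/mol.

−154 kJ/mol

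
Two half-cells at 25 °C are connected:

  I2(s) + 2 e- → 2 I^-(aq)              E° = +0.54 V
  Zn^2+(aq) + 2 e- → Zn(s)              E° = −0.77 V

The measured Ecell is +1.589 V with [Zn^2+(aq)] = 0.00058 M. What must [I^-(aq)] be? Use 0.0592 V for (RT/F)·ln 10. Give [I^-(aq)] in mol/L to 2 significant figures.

0.00080 M

With I₂/I⁻ at the cathode and Zn²⁺/Zn at the anode, E°cell = +0.54 − (−0.77) = +1.31 V (n = 2).
Rearranging E = E° − (0.0592/n)·log Q gives log Q = 2(+1.31 − (+1.589))/0.0592 = −9.426.
For I2(s) + Zn(s) → 2 I^-(aq) + Zn^2+(aq), the reaction quotient is Q = [I^-(aq)]^2·[Zn^2+(aq)].
Substituting the known concentrations and solving, log [I^-(aq)] = −3.095 and [I^-(aq)] = 0.00080 M.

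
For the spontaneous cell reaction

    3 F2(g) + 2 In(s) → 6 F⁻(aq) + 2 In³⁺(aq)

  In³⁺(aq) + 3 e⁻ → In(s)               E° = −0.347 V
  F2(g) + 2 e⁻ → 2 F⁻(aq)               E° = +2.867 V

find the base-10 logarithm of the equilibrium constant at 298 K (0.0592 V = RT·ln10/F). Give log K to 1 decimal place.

The F₂/F⁻ couple is reduced (cathode); E°cell = +2.867 − (−0.347) = +3.214 V with n = 6.
At equilibrium E = 0, so log K = nE°cell / 0.0592 = (6)(+3.214) / 0.0592 = 325.7.

log K = 325.7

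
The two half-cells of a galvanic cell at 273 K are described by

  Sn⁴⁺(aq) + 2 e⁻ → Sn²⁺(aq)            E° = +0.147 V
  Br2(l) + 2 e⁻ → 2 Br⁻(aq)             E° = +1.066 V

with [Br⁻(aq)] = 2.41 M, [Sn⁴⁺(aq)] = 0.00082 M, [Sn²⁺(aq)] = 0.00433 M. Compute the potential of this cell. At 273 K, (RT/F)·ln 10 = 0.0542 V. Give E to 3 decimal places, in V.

Br₂/Br⁻ is reduced (cathode, E° = +1.066 V) and Sn⁴⁺/Sn²⁺ is oxidized (anode).
E°cell = E°cat − E°an = +1.066 − (+0.147) = +0.919 V; n = 2.
Balancing gives Br2(l) + Sn²⁺(aq) → 2 Br⁻(aq) + Sn⁴⁺(aq); hence Q = ([Br⁻(aq)]^2·[Sn⁴⁺(aq)]) / [Sn²⁺(aq)] = 1.1 (log Q = 0.041).
By the Nernst equation, E = +0.919 − (0.0542/2)·(0.041) = +0.918 V.

+0.918 V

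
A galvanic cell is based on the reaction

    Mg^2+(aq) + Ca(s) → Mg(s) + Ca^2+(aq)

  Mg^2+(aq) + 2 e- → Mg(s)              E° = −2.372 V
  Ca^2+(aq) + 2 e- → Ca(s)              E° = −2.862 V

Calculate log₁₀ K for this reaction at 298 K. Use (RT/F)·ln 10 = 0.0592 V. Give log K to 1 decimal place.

log K = 16.6

The Mg²⁺/Mg couple is reduced (cathode); E°cell = −2.372 − (−2.862) = +0.490 V with n = 2.
At equilibrium E = 0, so log K = nE°cell / 0.0592 = (2)(+0.490) / 0.0592 = 16.6.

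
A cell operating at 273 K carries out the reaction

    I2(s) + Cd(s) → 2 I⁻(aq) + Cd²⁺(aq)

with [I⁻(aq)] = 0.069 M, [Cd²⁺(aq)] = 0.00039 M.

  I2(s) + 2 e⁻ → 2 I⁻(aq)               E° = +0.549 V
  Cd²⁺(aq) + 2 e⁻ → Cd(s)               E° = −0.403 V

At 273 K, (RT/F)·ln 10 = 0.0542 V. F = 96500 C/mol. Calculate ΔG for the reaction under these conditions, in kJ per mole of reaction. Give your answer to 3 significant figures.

−214 kJ/mol

E°cell = +0.549 − (−0.403) = +0.952 V; the balanced reaction transfers n = 2 electrons.
Q = [I⁻(aq)]^2·[Cd²⁺(aq)] = 1.86×10^−6, so log Q = −5.731 and E = +0.952 − (0.0542/2)(−5.731) = +1.1073 V.
Finally ΔG = −nFE = −(2)(96500 C/mol)(+1.1073 V) = −214 kJ/mol.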